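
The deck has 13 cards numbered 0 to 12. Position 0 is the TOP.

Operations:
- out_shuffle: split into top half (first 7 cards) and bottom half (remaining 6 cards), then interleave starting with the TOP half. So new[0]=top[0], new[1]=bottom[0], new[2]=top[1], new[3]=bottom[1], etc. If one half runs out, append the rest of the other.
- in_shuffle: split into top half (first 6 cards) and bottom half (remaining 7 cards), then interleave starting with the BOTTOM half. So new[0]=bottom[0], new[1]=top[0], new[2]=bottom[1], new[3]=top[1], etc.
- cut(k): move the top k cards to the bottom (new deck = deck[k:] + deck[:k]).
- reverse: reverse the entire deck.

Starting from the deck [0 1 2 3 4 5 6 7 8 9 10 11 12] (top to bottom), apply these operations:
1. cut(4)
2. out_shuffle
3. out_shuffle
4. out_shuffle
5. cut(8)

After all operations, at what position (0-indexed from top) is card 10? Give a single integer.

Answer: 1

Derivation:
After op 1 (cut(4)): [4 5 6 7 8 9 10 11 12 0 1 2 3]
After op 2 (out_shuffle): [4 11 5 12 6 0 7 1 8 2 9 3 10]
After op 3 (out_shuffle): [4 1 11 8 5 2 12 9 6 3 0 10 7]
After op 4 (out_shuffle): [4 9 1 6 11 3 8 0 5 10 2 7 12]
After op 5 (cut(8)): [5 10 2 7 12 4 9 1 6 11 3 8 0]
Card 10 is at position 1.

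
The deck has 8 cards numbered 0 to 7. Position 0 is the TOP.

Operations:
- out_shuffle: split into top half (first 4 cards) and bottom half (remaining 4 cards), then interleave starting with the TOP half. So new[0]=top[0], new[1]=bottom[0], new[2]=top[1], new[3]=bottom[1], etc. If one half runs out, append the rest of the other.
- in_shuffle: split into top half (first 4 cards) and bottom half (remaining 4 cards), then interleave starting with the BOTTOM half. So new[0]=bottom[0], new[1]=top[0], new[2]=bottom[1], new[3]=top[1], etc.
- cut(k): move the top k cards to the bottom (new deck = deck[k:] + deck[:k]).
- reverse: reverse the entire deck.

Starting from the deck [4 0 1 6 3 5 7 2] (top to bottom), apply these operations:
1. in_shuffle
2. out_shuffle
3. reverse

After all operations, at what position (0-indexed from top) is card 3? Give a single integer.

Answer: 7

Derivation:
After op 1 (in_shuffle): [3 4 5 0 7 1 2 6]
After op 2 (out_shuffle): [3 7 4 1 5 2 0 6]
After op 3 (reverse): [6 0 2 5 1 4 7 3]
Card 3 is at position 7.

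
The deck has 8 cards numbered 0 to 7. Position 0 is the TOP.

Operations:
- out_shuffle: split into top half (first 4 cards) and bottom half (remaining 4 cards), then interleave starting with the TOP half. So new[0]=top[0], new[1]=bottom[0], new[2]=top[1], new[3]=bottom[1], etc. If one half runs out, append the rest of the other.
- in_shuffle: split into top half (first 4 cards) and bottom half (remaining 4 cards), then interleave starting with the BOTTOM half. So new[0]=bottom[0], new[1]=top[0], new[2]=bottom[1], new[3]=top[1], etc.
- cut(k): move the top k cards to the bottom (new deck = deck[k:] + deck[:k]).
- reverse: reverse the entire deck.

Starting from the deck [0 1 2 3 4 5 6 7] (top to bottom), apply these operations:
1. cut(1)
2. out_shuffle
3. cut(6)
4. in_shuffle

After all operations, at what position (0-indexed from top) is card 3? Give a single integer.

Answer: 4

Derivation:
After op 1 (cut(1)): [1 2 3 4 5 6 7 0]
After op 2 (out_shuffle): [1 5 2 6 3 7 4 0]
After op 3 (cut(6)): [4 0 1 5 2 6 3 7]
After op 4 (in_shuffle): [2 4 6 0 3 1 7 5]
Card 3 is at position 4.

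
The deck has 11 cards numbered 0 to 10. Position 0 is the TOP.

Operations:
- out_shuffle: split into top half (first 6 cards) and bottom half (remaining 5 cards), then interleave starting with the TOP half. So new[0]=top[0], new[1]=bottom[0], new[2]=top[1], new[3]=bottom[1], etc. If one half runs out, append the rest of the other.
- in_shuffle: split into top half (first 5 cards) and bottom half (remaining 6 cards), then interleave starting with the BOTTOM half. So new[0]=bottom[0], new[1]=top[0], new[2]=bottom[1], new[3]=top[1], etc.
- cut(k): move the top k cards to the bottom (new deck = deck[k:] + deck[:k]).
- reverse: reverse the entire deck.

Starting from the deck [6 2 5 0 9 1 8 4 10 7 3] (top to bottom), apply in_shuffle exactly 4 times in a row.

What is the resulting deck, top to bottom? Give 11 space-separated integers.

Answer: 10 8 9 5 6 7 4 1 0 2 3

Derivation:
After op 1 (in_shuffle): [1 6 8 2 4 5 10 0 7 9 3]
After op 2 (in_shuffle): [5 1 10 6 0 8 7 2 9 4 3]
After op 3 (in_shuffle): [8 5 7 1 2 10 9 6 4 0 3]
After op 4 (in_shuffle): [10 8 9 5 6 7 4 1 0 2 3]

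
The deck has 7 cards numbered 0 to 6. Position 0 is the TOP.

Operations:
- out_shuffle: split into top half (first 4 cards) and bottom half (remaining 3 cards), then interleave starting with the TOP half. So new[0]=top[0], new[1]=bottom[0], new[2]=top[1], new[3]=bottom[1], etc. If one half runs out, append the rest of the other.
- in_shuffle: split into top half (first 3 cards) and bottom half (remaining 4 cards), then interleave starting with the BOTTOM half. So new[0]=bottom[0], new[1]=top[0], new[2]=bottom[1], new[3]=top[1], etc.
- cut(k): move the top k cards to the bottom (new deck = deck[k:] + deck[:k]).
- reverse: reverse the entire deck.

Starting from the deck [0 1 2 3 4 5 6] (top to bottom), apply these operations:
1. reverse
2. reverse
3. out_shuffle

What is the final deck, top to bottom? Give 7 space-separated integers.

After op 1 (reverse): [6 5 4 3 2 1 0]
After op 2 (reverse): [0 1 2 3 4 5 6]
After op 3 (out_shuffle): [0 4 1 5 2 6 3]

Answer: 0 4 1 5 2 6 3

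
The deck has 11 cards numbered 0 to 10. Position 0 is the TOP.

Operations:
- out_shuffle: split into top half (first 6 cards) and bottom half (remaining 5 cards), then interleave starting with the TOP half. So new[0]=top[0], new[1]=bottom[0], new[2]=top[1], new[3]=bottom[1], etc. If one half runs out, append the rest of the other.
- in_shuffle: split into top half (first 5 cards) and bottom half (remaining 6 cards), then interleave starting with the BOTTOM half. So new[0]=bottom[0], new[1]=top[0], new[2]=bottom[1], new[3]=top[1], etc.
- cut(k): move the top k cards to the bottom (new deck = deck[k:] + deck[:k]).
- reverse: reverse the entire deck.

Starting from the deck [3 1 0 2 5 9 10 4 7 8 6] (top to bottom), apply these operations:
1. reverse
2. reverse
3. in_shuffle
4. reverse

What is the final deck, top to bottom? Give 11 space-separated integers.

After op 1 (reverse): [6 8 7 4 10 9 5 2 0 1 3]
After op 2 (reverse): [3 1 0 2 5 9 10 4 7 8 6]
After op 3 (in_shuffle): [9 3 10 1 4 0 7 2 8 5 6]
After op 4 (reverse): [6 5 8 2 7 0 4 1 10 3 9]

Answer: 6 5 8 2 7 0 4 1 10 3 9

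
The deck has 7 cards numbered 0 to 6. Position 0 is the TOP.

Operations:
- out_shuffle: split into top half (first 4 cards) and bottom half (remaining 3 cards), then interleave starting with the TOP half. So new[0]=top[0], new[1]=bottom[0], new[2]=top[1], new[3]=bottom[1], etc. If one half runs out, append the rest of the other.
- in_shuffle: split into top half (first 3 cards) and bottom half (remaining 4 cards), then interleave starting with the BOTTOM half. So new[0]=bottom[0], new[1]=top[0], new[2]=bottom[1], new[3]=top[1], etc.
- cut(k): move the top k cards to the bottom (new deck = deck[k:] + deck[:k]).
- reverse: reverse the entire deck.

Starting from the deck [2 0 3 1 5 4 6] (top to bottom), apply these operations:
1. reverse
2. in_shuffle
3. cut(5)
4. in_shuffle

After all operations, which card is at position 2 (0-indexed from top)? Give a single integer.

Answer: 3

Derivation:
After op 1 (reverse): [6 4 5 1 3 0 2]
After op 2 (in_shuffle): [1 6 3 4 0 5 2]
After op 3 (cut(5)): [5 2 1 6 3 4 0]
After op 4 (in_shuffle): [6 5 3 2 4 1 0]
Position 2: card 3.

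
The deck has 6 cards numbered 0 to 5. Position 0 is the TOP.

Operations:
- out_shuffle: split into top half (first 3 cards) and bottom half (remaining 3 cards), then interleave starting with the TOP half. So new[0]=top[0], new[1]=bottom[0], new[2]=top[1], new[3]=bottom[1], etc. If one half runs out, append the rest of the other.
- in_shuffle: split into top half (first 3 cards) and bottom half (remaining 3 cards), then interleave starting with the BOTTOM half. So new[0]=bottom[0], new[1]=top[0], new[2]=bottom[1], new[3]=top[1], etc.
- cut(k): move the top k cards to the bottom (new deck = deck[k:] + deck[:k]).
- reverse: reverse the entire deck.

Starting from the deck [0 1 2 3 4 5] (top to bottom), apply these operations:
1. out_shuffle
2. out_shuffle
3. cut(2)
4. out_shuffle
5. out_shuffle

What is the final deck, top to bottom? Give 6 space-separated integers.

After op 1 (out_shuffle): [0 3 1 4 2 5]
After op 2 (out_shuffle): [0 4 3 2 1 5]
After op 3 (cut(2)): [3 2 1 5 0 4]
After op 4 (out_shuffle): [3 5 2 0 1 4]
After op 5 (out_shuffle): [3 0 5 1 2 4]

Answer: 3 0 5 1 2 4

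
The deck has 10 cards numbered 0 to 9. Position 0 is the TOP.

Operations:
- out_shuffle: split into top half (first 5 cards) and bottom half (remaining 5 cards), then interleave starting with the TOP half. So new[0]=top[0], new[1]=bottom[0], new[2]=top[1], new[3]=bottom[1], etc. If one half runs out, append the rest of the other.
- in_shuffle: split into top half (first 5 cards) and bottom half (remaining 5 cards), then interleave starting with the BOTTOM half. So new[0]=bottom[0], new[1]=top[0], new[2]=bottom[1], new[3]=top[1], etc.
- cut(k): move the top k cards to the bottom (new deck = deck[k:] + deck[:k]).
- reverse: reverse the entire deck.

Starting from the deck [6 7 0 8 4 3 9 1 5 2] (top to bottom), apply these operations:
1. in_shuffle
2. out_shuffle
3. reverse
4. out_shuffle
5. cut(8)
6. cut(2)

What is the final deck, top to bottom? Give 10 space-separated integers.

After op 1 (in_shuffle): [3 6 9 7 1 0 5 8 2 4]
After op 2 (out_shuffle): [3 0 6 5 9 8 7 2 1 4]
After op 3 (reverse): [4 1 2 7 8 9 5 6 0 3]
After op 4 (out_shuffle): [4 9 1 5 2 6 7 0 8 3]
After op 5 (cut(8)): [8 3 4 9 1 5 2 6 7 0]
After op 6 (cut(2)): [4 9 1 5 2 6 7 0 8 3]

Answer: 4 9 1 5 2 6 7 0 8 3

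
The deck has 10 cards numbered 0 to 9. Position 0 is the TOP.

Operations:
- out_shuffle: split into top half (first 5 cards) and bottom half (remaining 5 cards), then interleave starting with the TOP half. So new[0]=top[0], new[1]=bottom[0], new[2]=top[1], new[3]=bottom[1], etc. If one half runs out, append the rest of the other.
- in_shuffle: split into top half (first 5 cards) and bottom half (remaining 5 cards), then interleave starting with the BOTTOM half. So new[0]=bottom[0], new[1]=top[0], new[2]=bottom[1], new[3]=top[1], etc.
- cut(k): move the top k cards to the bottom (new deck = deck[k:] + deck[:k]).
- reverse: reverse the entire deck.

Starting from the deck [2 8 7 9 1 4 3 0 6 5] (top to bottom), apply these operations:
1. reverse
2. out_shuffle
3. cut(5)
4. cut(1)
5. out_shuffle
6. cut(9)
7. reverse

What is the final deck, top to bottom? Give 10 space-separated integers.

After op 1 (reverse): [5 6 0 3 4 1 9 7 8 2]
After op 2 (out_shuffle): [5 1 6 9 0 7 3 8 4 2]
After op 3 (cut(5)): [7 3 8 4 2 5 1 6 9 0]
After op 4 (cut(1)): [3 8 4 2 5 1 6 9 0 7]
After op 5 (out_shuffle): [3 1 8 6 4 9 2 0 5 7]
After op 6 (cut(9)): [7 3 1 8 6 4 9 2 0 5]
After op 7 (reverse): [5 0 2 9 4 6 8 1 3 7]

Answer: 5 0 2 9 4 6 8 1 3 7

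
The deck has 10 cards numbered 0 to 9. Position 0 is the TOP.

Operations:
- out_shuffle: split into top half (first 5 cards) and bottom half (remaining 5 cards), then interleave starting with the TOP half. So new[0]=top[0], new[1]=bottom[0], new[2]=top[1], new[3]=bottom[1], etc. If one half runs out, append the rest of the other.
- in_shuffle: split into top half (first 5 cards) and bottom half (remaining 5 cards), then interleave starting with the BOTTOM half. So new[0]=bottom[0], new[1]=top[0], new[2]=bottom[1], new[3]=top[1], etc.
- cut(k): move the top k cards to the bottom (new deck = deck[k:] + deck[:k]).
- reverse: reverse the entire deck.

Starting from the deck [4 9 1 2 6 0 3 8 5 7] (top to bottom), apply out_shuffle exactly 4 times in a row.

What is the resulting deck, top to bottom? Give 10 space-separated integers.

Answer: 4 6 5 2 8 1 3 9 0 7

Derivation:
After op 1 (out_shuffle): [4 0 9 3 1 8 2 5 6 7]
After op 2 (out_shuffle): [4 8 0 2 9 5 3 6 1 7]
After op 3 (out_shuffle): [4 5 8 3 0 6 2 1 9 7]
After op 4 (out_shuffle): [4 6 5 2 8 1 3 9 0 7]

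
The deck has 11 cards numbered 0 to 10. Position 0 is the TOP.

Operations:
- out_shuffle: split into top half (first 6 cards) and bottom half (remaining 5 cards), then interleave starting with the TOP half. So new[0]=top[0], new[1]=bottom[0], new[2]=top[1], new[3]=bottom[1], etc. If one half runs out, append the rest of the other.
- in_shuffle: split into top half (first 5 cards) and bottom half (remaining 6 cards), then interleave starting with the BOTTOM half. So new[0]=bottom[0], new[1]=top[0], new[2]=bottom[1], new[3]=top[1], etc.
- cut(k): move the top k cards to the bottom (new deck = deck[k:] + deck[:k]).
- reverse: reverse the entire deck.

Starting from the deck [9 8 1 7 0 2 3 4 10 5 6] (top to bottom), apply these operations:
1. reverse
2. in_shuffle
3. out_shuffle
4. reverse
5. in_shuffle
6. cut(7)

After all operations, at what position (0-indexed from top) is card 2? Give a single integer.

Answer: 3

Derivation:
After op 1 (reverse): [6 5 10 4 3 2 0 7 1 8 9]
After op 2 (in_shuffle): [2 6 0 5 7 10 1 4 8 3 9]
After op 3 (out_shuffle): [2 1 6 4 0 8 5 3 7 9 10]
After op 4 (reverse): [10 9 7 3 5 8 0 4 6 1 2]
After op 5 (in_shuffle): [8 10 0 9 4 7 6 3 1 5 2]
After op 6 (cut(7)): [3 1 5 2 8 10 0 9 4 7 6]
Card 2 is at position 3.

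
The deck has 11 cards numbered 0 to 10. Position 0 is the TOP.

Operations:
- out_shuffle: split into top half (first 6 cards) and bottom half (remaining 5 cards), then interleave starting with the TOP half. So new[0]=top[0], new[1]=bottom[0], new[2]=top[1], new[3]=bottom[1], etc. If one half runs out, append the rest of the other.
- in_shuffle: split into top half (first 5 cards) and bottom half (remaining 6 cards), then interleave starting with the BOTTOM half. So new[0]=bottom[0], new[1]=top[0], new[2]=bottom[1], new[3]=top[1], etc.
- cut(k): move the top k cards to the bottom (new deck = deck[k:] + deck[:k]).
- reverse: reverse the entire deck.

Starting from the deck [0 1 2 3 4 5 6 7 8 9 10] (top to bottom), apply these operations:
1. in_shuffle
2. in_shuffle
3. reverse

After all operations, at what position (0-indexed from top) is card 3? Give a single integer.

After op 1 (in_shuffle): [5 0 6 1 7 2 8 3 9 4 10]
After op 2 (in_shuffle): [2 5 8 0 3 6 9 1 4 7 10]
After op 3 (reverse): [10 7 4 1 9 6 3 0 8 5 2]
Card 3 is at position 6.

Answer: 6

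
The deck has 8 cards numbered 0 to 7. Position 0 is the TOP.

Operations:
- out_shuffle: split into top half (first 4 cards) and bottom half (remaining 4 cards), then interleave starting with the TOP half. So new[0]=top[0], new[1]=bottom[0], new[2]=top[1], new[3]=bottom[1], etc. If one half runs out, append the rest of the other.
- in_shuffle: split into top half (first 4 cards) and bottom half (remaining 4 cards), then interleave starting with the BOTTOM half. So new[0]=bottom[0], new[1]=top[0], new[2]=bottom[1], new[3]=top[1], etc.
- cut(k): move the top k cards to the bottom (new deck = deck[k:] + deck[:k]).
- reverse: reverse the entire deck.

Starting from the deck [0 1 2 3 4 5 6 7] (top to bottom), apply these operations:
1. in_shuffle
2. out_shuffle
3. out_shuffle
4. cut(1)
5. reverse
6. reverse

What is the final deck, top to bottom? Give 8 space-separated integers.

Answer: 5 6 7 0 1 2 3 4

Derivation:
After op 1 (in_shuffle): [4 0 5 1 6 2 7 3]
After op 2 (out_shuffle): [4 6 0 2 5 7 1 3]
After op 3 (out_shuffle): [4 5 6 7 0 1 2 3]
After op 4 (cut(1)): [5 6 7 0 1 2 3 4]
After op 5 (reverse): [4 3 2 1 0 7 6 5]
After op 6 (reverse): [5 6 7 0 1 2 3 4]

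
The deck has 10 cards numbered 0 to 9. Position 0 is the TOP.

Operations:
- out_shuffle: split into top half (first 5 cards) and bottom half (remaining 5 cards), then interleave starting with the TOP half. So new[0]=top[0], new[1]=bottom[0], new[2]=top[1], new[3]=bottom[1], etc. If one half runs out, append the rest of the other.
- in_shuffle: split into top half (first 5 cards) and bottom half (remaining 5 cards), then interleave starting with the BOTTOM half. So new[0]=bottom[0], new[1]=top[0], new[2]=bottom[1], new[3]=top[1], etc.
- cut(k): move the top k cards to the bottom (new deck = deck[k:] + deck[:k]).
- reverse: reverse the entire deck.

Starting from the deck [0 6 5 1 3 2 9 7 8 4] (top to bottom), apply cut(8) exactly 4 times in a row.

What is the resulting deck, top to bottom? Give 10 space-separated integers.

Answer: 5 1 3 2 9 7 8 4 0 6

Derivation:
After op 1 (cut(8)): [8 4 0 6 5 1 3 2 9 7]
After op 2 (cut(8)): [9 7 8 4 0 6 5 1 3 2]
After op 3 (cut(8)): [3 2 9 7 8 4 0 6 5 1]
After op 4 (cut(8)): [5 1 3 2 9 7 8 4 0 6]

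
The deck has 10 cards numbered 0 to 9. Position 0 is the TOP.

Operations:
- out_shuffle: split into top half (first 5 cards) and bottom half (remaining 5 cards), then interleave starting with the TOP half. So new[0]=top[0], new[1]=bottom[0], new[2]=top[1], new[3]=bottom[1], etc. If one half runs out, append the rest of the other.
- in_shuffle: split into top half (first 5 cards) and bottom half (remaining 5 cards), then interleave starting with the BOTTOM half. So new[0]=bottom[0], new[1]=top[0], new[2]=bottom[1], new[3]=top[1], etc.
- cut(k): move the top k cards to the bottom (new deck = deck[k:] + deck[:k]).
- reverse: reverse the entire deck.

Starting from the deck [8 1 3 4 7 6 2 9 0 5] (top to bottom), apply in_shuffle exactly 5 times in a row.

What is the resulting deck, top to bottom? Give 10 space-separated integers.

After op 1 (in_shuffle): [6 8 2 1 9 3 0 4 5 7]
After op 2 (in_shuffle): [3 6 0 8 4 2 5 1 7 9]
After op 3 (in_shuffle): [2 3 5 6 1 0 7 8 9 4]
After op 4 (in_shuffle): [0 2 7 3 8 5 9 6 4 1]
After op 5 (in_shuffle): [5 0 9 2 6 7 4 3 1 8]

Answer: 5 0 9 2 6 7 4 3 1 8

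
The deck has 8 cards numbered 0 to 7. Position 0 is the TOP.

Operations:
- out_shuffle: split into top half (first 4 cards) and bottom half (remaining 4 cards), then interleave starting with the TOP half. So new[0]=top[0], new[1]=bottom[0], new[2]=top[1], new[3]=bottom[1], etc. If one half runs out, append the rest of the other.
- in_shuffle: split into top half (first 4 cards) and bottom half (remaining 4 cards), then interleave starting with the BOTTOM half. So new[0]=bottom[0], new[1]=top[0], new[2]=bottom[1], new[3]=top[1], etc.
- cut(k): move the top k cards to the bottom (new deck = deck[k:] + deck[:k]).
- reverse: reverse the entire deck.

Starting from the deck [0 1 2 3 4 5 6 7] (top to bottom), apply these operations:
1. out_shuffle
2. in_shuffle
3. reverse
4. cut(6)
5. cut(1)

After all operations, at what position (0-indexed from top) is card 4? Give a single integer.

Answer: 5

Derivation:
After op 1 (out_shuffle): [0 4 1 5 2 6 3 7]
After op 2 (in_shuffle): [2 0 6 4 3 1 7 5]
After op 3 (reverse): [5 7 1 3 4 6 0 2]
After op 4 (cut(6)): [0 2 5 7 1 3 4 6]
After op 5 (cut(1)): [2 5 7 1 3 4 6 0]
Card 4 is at position 5.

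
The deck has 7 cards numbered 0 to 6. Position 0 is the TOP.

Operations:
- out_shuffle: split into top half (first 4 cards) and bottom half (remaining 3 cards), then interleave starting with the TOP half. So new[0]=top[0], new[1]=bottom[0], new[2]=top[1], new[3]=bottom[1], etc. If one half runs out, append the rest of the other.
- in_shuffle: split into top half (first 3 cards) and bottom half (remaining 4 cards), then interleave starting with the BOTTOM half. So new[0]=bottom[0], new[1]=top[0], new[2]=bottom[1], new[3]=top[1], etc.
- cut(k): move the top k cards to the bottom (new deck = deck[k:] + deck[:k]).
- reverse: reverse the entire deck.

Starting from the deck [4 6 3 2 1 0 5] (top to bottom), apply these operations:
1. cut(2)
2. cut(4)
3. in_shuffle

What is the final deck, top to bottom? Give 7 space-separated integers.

Answer: 3 5 2 4 1 6 0

Derivation:
After op 1 (cut(2)): [3 2 1 0 5 4 6]
After op 2 (cut(4)): [5 4 6 3 2 1 0]
After op 3 (in_shuffle): [3 5 2 4 1 6 0]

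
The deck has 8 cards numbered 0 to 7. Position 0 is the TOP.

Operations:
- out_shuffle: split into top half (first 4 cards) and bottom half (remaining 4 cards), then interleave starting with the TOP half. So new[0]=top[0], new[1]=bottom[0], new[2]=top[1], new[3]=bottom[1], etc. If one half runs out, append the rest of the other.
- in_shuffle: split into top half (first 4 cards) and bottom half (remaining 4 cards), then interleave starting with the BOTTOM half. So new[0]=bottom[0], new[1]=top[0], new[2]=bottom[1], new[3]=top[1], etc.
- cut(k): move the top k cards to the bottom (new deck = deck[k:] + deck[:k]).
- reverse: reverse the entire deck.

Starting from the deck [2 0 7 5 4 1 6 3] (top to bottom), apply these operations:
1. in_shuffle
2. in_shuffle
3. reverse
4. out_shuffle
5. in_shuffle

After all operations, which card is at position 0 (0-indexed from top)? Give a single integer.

After op 1 (in_shuffle): [4 2 1 0 6 7 3 5]
After op 2 (in_shuffle): [6 4 7 2 3 1 5 0]
After op 3 (reverse): [0 5 1 3 2 7 4 6]
After op 4 (out_shuffle): [0 2 5 7 1 4 3 6]
After op 5 (in_shuffle): [1 0 4 2 3 5 6 7]
Position 0: card 1.

Answer: 1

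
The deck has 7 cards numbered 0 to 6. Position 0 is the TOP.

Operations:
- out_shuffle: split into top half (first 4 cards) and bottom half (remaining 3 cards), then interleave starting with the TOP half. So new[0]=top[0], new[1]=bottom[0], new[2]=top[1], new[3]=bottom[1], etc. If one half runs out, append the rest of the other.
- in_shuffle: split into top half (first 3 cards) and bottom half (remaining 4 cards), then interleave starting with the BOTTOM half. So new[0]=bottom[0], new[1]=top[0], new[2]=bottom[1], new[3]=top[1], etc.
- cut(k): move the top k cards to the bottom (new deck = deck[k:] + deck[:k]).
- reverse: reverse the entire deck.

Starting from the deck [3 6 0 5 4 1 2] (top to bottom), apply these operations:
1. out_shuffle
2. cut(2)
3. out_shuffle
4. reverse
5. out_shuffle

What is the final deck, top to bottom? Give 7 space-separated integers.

After op 1 (out_shuffle): [3 4 6 1 0 2 5]
After op 2 (cut(2)): [6 1 0 2 5 3 4]
After op 3 (out_shuffle): [6 5 1 3 0 4 2]
After op 4 (reverse): [2 4 0 3 1 5 6]
After op 5 (out_shuffle): [2 1 4 5 0 6 3]

Answer: 2 1 4 5 0 6 3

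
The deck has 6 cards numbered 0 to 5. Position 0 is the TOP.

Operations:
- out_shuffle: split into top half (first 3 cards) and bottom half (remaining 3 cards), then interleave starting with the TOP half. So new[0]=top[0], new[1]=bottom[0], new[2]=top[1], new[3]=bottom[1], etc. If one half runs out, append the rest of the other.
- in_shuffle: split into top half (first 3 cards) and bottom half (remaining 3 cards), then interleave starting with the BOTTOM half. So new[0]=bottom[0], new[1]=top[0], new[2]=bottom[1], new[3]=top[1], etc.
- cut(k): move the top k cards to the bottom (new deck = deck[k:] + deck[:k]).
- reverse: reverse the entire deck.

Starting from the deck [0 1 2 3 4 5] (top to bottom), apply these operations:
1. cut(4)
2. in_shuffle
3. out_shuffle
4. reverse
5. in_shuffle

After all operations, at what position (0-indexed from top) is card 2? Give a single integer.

Answer: 3

Derivation:
After op 1 (cut(4)): [4 5 0 1 2 3]
After op 2 (in_shuffle): [1 4 2 5 3 0]
After op 3 (out_shuffle): [1 5 4 3 2 0]
After op 4 (reverse): [0 2 3 4 5 1]
After op 5 (in_shuffle): [4 0 5 2 1 3]
Card 2 is at position 3.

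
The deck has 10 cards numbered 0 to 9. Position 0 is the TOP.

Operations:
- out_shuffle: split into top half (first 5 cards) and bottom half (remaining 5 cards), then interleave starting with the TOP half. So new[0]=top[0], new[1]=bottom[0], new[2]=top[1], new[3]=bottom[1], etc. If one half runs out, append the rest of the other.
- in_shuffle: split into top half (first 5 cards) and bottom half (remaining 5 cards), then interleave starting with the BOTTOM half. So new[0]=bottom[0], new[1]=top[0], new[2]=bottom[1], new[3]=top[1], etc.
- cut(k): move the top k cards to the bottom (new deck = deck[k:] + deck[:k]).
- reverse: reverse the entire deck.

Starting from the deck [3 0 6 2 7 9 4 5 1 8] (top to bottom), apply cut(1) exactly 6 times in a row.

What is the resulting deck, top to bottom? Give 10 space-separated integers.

After op 1 (cut(1)): [0 6 2 7 9 4 5 1 8 3]
After op 2 (cut(1)): [6 2 7 9 4 5 1 8 3 0]
After op 3 (cut(1)): [2 7 9 4 5 1 8 3 0 6]
After op 4 (cut(1)): [7 9 4 5 1 8 3 0 6 2]
After op 5 (cut(1)): [9 4 5 1 8 3 0 6 2 7]
After op 6 (cut(1)): [4 5 1 8 3 0 6 2 7 9]

Answer: 4 5 1 8 3 0 6 2 7 9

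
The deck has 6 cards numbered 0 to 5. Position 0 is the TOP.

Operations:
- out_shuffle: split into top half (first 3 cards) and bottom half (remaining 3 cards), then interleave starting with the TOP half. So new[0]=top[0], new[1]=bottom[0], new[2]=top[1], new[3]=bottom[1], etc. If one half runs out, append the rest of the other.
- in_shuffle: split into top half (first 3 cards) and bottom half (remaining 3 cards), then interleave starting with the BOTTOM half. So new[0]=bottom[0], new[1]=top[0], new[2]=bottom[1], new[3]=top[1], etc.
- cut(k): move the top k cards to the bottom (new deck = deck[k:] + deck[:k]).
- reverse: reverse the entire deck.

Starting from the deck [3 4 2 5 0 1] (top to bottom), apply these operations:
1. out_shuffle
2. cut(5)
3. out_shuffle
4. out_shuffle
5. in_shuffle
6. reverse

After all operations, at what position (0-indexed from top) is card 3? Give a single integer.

Answer: 3

Derivation:
After op 1 (out_shuffle): [3 5 4 0 2 1]
After op 2 (cut(5)): [1 3 5 4 0 2]
After op 3 (out_shuffle): [1 4 3 0 5 2]
After op 4 (out_shuffle): [1 0 4 5 3 2]
After op 5 (in_shuffle): [5 1 3 0 2 4]
After op 6 (reverse): [4 2 0 3 1 5]
Card 3 is at position 3.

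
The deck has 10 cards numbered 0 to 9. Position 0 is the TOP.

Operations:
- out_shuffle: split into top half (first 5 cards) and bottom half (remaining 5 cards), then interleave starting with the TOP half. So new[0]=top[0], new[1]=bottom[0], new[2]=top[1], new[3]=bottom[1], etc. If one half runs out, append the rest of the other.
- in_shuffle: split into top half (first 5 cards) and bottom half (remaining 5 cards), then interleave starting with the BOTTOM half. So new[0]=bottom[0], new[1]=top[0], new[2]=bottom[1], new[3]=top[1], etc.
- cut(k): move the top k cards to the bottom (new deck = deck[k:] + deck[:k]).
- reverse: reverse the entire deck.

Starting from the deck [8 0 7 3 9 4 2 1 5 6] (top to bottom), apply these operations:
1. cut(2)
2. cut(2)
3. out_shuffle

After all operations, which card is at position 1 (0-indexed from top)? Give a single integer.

Answer: 6

Derivation:
After op 1 (cut(2)): [7 3 9 4 2 1 5 6 8 0]
After op 2 (cut(2)): [9 4 2 1 5 6 8 0 7 3]
After op 3 (out_shuffle): [9 6 4 8 2 0 1 7 5 3]
Position 1: card 6.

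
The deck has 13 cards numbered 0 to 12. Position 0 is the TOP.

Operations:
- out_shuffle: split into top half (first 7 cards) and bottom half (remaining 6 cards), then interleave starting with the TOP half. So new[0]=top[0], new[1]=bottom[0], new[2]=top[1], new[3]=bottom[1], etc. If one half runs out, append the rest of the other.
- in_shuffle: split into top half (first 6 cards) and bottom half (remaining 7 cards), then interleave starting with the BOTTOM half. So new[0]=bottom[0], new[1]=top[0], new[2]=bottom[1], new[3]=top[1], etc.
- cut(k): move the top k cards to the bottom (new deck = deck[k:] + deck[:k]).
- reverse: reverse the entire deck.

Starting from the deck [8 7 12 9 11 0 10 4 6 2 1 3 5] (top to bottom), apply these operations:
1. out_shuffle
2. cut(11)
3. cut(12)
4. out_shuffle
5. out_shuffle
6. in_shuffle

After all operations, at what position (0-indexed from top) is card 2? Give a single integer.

After op 1 (out_shuffle): [8 4 7 6 12 2 9 1 11 3 0 5 10]
After op 2 (cut(11)): [5 10 8 4 7 6 12 2 9 1 11 3 0]
After op 3 (cut(12)): [0 5 10 8 4 7 6 12 2 9 1 11 3]
After op 4 (out_shuffle): [0 12 5 2 10 9 8 1 4 11 7 3 6]
After op 5 (out_shuffle): [0 1 12 4 5 11 2 7 10 3 9 6 8]
After op 6 (in_shuffle): [2 0 7 1 10 12 3 4 9 5 6 11 8]
Card 2 is at position 0.

Answer: 0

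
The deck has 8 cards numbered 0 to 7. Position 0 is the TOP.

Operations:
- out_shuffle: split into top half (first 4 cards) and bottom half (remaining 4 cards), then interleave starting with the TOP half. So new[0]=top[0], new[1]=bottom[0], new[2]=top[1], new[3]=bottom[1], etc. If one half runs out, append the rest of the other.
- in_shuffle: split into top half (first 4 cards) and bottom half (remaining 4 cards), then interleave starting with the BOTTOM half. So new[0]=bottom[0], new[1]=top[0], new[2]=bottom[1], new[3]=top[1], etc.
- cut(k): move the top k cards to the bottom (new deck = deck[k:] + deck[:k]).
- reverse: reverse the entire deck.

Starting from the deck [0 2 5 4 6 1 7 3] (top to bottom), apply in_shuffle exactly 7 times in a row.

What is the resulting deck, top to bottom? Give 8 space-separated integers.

Answer: 6 0 1 2 7 5 3 4

Derivation:
After op 1 (in_shuffle): [6 0 1 2 7 5 3 4]
After op 2 (in_shuffle): [7 6 5 0 3 1 4 2]
After op 3 (in_shuffle): [3 7 1 6 4 5 2 0]
After op 4 (in_shuffle): [4 3 5 7 2 1 0 6]
After op 5 (in_shuffle): [2 4 1 3 0 5 6 7]
After op 6 (in_shuffle): [0 2 5 4 6 1 7 3]
After op 7 (in_shuffle): [6 0 1 2 7 5 3 4]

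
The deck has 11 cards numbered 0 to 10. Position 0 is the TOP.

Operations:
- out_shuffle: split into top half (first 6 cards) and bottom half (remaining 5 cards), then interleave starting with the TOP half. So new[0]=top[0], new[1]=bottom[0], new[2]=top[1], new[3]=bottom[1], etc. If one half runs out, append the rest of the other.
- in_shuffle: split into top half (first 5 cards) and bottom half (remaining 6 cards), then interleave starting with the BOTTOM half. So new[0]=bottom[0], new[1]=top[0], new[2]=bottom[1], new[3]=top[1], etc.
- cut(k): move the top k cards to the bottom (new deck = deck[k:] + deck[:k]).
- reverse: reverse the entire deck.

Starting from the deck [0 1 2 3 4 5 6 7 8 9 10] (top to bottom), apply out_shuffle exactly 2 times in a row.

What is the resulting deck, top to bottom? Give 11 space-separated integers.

Answer: 0 3 6 9 1 4 7 10 2 5 8

Derivation:
After op 1 (out_shuffle): [0 6 1 7 2 8 3 9 4 10 5]
After op 2 (out_shuffle): [0 3 6 9 1 4 7 10 2 5 8]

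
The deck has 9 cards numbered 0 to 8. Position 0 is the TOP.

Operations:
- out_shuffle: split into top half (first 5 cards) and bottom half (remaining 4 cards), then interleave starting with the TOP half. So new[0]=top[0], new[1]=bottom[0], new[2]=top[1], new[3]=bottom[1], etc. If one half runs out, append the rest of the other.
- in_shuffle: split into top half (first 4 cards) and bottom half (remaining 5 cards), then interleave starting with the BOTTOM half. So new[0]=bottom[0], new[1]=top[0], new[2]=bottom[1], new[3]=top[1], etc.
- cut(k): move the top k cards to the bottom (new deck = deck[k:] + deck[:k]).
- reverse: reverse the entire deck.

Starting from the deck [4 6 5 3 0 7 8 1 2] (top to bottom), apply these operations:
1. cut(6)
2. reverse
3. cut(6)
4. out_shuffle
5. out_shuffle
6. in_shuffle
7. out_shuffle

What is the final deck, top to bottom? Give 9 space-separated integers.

After op 1 (cut(6)): [8 1 2 4 6 5 3 0 7]
After op 2 (reverse): [7 0 3 5 6 4 2 1 8]
After op 3 (cut(6)): [2 1 8 7 0 3 5 6 4]
After op 4 (out_shuffle): [2 3 1 5 8 6 7 4 0]
After op 5 (out_shuffle): [2 6 3 7 1 4 5 0 8]
After op 6 (in_shuffle): [1 2 4 6 5 3 0 7 8]
After op 7 (out_shuffle): [1 3 2 0 4 7 6 8 5]

Answer: 1 3 2 0 4 7 6 8 5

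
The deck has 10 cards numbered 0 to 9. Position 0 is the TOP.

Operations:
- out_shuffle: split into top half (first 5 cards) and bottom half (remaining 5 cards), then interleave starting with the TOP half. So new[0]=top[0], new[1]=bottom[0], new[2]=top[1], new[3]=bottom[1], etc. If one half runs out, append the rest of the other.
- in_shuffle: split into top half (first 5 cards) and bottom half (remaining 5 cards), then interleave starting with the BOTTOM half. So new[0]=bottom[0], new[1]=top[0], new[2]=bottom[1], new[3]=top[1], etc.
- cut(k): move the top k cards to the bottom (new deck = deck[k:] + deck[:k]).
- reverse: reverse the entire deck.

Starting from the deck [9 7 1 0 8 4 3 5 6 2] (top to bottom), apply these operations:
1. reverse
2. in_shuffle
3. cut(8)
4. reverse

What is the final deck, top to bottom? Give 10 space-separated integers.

After op 1 (reverse): [2 6 5 3 4 8 0 1 7 9]
After op 2 (in_shuffle): [8 2 0 6 1 5 7 3 9 4]
After op 3 (cut(8)): [9 4 8 2 0 6 1 5 7 3]
After op 4 (reverse): [3 7 5 1 6 0 2 8 4 9]

Answer: 3 7 5 1 6 0 2 8 4 9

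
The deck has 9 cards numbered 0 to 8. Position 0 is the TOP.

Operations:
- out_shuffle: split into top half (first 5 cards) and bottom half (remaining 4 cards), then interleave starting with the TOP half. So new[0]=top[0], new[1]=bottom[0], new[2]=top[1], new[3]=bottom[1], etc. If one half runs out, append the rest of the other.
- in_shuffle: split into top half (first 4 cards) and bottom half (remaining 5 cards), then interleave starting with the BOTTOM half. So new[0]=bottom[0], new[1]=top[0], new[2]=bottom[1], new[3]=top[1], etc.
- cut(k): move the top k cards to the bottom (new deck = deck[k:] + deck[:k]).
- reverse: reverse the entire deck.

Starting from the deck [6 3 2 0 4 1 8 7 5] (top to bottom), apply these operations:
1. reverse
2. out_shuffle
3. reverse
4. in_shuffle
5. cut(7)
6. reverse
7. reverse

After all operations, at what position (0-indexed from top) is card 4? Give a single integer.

After op 1 (reverse): [5 7 8 1 4 0 2 3 6]
After op 2 (out_shuffle): [5 0 7 2 8 3 1 6 4]
After op 3 (reverse): [4 6 1 3 8 2 7 0 5]
After op 4 (in_shuffle): [8 4 2 6 7 1 0 3 5]
After op 5 (cut(7)): [3 5 8 4 2 6 7 1 0]
After op 6 (reverse): [0 1 7 6 2 4 8 5 3]
After op 7 (reverse): [3 5 8 4 2 6 7 1 0]
Card 4 is at position 3.

Answer: 3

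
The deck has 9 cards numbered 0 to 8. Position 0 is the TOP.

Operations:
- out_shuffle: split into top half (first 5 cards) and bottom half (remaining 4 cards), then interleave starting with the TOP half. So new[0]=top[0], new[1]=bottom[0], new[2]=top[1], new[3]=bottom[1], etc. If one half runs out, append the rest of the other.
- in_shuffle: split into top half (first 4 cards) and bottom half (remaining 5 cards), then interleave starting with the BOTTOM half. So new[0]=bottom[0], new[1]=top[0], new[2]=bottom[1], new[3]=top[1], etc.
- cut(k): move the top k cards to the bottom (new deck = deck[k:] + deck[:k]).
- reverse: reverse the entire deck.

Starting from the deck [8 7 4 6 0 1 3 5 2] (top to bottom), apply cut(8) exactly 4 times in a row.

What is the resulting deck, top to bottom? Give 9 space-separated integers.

After op 1 (cut(8)): [2 8 7 4 6 0 1 3 5]
After op 2 (cut(8)): [5 2 8 7 4 6 0 1 3]
After op 3 (cut(8)): [3 5 2 8 7 4 6 0 1]
After op 4 (cut(8)): [1 3 5 2 8 7 4 6 0]

Answer: 1 3 5 2 8 7 4 6 0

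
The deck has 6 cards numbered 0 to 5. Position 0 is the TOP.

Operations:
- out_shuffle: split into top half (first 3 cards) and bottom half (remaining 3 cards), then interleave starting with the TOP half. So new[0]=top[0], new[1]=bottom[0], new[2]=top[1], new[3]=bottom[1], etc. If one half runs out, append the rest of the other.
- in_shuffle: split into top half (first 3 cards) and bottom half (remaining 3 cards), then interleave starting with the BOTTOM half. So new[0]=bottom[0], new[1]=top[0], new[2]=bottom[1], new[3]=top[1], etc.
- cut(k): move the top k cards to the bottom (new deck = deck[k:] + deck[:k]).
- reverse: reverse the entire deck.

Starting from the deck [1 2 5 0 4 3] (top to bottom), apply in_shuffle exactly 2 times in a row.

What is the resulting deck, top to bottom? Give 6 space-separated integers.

After op 1 (in_shuffle): [0 1 4 2 3 5]
After op 2 (in_shuffle): [2 0 3 1 5 4]

Answer: 2 0 3 1 5 4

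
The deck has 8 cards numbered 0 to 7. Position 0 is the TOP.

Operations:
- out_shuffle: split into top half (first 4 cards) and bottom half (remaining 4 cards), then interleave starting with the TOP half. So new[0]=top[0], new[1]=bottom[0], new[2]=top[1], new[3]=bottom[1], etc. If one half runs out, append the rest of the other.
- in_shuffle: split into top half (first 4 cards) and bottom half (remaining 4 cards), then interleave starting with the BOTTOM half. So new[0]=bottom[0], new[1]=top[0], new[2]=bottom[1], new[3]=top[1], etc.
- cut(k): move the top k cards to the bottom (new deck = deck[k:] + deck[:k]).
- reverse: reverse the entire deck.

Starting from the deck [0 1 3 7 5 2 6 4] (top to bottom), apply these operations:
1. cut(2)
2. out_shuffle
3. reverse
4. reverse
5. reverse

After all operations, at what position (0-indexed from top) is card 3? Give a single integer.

After op 1 (cut(2)): [3 7 5 2 6 4 0 1]
After op 2 (out_shuffle): [3 6 7 4 5 0 2 1]
After op 3 (reverse): [1 2 0 5 4 7 6 3]
After op 4 (reverse): [3 6 7 4 5 0 2 1]
After op 5 (reverse): [1 2 0 5 4 7 6 3]
Card 3 is at position 7.

Answer: 7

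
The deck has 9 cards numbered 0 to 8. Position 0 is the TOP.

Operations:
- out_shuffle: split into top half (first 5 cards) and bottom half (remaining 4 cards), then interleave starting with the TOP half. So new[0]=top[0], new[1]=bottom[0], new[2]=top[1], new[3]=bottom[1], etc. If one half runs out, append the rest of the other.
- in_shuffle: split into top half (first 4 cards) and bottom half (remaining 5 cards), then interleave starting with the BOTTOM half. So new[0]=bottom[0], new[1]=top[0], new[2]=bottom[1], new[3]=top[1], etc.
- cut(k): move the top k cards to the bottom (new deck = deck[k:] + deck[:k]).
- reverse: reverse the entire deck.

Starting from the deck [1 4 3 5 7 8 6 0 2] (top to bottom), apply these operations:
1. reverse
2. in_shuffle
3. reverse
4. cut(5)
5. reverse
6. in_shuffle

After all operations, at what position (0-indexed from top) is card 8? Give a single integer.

After op 1 (reverse): [2 0 6 8 7 5 3 4 1]
After op 2 (in_shuffle): [7 2 5 0 3 6 4 8 1]
After op 3 (reverse): [1 8 4 6 3 0 5 2 7]
After op 4 (cut(5)): [0 5 2 7 1 8 4 6 3]
After op 5 (reverse): [3 6 4 8 1 7 2 5 0]
After op 6 (in_shuffle): [1 3 7 6 2 4 5 8 0]
Card 8 is at position 7.

Answer: 7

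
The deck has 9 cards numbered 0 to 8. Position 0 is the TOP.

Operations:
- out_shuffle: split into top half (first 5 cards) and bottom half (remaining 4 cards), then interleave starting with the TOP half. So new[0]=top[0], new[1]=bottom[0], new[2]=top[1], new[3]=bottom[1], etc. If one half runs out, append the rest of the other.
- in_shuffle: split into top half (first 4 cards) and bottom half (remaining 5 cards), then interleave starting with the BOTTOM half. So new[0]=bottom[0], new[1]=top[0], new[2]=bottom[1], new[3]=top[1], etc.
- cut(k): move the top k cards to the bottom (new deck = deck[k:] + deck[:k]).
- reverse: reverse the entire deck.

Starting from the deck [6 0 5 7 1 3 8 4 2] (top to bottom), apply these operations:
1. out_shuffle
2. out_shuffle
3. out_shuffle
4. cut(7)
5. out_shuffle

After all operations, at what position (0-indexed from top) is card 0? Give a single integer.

Answer: 2

Derivation:
After op 1 (out_shuffle): [6 3 0 8 5 4 7 2 1]
After op 2 (out_shuffle): [6 4 3 7 0 2 8 1 5]
After op 3 (out_shuffle): [6 2 4 8 3 1 7 5 0]
After op 4 (cut(7)): [5 0 6 2 4 8 3 1 7]
After op 5 (out_shuffle): [5 8 0 3 6 1 2 7 4]
Card 0 is at position 2.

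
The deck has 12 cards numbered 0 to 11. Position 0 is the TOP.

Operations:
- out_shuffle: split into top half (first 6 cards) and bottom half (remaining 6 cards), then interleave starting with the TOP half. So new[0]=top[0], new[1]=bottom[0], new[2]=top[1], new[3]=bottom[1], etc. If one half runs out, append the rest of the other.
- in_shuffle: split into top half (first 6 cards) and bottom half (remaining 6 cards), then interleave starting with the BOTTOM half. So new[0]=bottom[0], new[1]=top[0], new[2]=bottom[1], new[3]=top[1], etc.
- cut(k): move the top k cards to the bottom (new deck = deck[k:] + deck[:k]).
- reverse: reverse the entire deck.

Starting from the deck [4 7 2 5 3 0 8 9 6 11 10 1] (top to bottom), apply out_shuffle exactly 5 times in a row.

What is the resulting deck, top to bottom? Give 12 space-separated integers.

Answer: 4 10 11 6 9 8 0 3 5 2 7 1

Derivation:
After op 1 (out_shuffle): [4 8 7 9 2 6 5 11 3 10 0 1]
After op 2 (out_shuffle): [4 5 8 11 7 3 9 10 2 0 6 1]
After op 3 (out_shuffle): [4 9 5 10 8 2 11 0 7 6 3 1]
After op 4 (out_shuffle): [4 11 9 0 5 7 10 6 8 3 2 1]
After op 5 (out_shuffle): [4 10 11 6 9 8 0 3 5 2 7 1]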